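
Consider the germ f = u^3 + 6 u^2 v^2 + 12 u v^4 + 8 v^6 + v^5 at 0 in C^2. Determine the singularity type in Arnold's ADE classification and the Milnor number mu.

Type E_{8}, Milnor number mu = 8.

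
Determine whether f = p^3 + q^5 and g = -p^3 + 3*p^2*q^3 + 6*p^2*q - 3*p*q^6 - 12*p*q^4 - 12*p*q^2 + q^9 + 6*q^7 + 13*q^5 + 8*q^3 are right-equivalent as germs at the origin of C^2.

The Hessian of f at 0 has rank 0. Corank 2; j^3 = p^3 is a perfect cube, so E-series; the 5-jet and mu = 8 give E_8. The Hessian of g at 0 has rank 0. Corank 2; j^3 = -(p - 2*q)^3 is a perfect cube, so E-series; the 5-jet and mu = 8 give E_8. Both have type E_8, hence right-equivalent.

Yes.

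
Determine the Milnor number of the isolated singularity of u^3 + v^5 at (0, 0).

8

The Hessian of f at 0 has rank 0. Corank 2; j^3 = u^3 is a perfect cube, so E-series; the 5-jet and mu = 8 give E_8.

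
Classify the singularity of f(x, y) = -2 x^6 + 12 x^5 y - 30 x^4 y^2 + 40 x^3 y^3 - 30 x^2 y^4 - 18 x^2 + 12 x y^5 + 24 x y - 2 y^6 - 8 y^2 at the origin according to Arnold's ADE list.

A_{5}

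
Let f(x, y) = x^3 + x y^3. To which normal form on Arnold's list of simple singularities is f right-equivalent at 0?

The Hessian of f at 0 has rank 0. Corank 2; j^3 = x^3 is a perfect cube, so E-series; the 4-jet and mu = 7 give E_7.

E_{7}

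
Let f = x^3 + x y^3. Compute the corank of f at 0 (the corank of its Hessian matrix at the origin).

2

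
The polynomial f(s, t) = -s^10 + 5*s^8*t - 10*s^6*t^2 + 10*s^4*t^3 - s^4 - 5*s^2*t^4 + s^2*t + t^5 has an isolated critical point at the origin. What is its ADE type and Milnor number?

Type D_{6}, Milnor number mu = 6.

The Hessian of f at 0 has rank 0. Corank 2; j^3 = s^2*t has shape L^2 M (L != M), so D-series; mu = 6 gives D_6.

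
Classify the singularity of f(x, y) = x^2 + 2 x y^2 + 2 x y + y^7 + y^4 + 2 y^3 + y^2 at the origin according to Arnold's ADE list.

A6

The Hessian of f at 0 has rank 1. Corank 1: A-series; mu = 6 gives A_6.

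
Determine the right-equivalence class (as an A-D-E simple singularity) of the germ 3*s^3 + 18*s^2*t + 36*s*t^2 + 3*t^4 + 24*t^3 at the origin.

E_6

The Hessian of f at 0 has rank 0. Corank 2; j^3 = 3*(s + 2*t)^3 is a perfect cube, so E-series; the 4-jet and mu = 6 give E_6.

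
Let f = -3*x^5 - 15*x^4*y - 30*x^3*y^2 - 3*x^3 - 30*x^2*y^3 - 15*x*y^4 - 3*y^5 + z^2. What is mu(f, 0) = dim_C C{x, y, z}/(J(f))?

8

The Hessian of f at 0 has rank 1. Corank 2; j^3 = -3*x^3 is a perfect cube, so E-series; the 5-jet and mu = 8 give E_8.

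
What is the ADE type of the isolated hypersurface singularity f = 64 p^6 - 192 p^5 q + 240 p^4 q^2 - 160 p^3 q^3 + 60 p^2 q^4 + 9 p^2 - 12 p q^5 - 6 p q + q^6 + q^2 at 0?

A5

The Hessian of f at 0 is [[18, -6], [-6, 2]] with rank 1, so corank 1. A Groebner basis of the Jacobian ideal J(f) in C{p,q} is {q^5, p - q/3}; counting standard monomials gives mu = 5. Corank 1: A-series; mu = 5 gives A_5.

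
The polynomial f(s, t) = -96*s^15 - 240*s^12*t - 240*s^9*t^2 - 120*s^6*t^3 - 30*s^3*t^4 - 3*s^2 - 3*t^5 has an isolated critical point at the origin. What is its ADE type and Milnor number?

Type A_4, Milnor number mu = 4.

The Hessian of f at 0 has rank 1. Corank 1: A-series; mu = 4 gives A_4.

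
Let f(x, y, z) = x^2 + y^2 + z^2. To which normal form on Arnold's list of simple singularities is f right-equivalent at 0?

A1

The Hessian of f at 0 is [[2, 0, 0], [0, 2, 0], [0, 0, 2]] with rank 3, so corank 0. A Groebner basis of the Jacobian ideal J(f) in C{x,y,z} is {x, y, z}; counting standard monomials gives mu = 1. Corank 0: nondegenerate Morse point, so A_1.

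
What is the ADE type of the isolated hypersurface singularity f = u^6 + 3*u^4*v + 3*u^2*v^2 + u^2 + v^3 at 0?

The Hessian of f at 0 is [[2, 0], [0, 0]] with rank 1, so corank 1. A Groebner basis of the Jacobian ideal J(f) in C{u,v} is {v^2, u}; counting standard monomials gives mu = 2. Corank 1: A-series; mu = 2 gives A_2.

A_{2}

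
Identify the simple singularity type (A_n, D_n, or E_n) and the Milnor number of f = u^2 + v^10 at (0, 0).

The Hessian of f at 0 has rank 1. Corank 1: A-series; mu = 9 gives A_9.

Type A_{9}, Milnor number mu = 9.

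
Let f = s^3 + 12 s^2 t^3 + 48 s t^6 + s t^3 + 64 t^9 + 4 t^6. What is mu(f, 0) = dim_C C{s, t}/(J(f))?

7

The Hessian of f at 0 has rank 0. Corank 2; j^3 = s^3 is a perfect cube, so E-series; the 4-jet and mu = 7 give E_7.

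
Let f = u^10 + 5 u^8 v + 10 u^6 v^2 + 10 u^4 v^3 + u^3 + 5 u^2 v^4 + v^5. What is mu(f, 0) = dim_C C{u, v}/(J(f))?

The Hessian of f at 0 has rank 0. Corank 2; j^3 = u^3 is a perfect cube, so E-series; the 5-jet and mu = 8 give E_8.

8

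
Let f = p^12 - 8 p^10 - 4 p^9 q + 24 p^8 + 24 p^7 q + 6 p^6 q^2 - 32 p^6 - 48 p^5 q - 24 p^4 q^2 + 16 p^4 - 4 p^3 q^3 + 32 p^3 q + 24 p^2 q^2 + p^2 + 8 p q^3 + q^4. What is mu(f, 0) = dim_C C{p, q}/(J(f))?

3

The Hessian of f at 0 has rank 1. Corank 1: A-series; mu = 3 gives A_3.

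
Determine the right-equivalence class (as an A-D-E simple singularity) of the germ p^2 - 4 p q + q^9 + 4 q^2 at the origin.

The Hessian of f at 0 is [[2, -4], [-4, 8]] with rank 1, so corank 1. A Groebner basis of the Jacobian ideal J(f) in C{p,q} is {q^8, p - 2*q}; counting standard monomials gives mu = 8. Corank 1: A-series; mu = 8 gives A_8.

A_{8}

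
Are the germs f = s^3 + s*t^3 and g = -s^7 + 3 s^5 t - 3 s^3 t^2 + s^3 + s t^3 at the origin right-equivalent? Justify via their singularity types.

The Hessian of f at 0 is [[0, 0], [0, 0]] with rank 0, so corank 2. A Groebner basis of the Jacobian ideal J(f) in C{s,t} is {s^3, s*t^2, 3*s^2 + t^3}; counting standard monomials gives mu = 7. Corank 2; j^3 = s^3 is a perfect cube, so E-series; the 4-jet and mu = 7 give E_7. The Hessian of g at 0 is [[0, 0], [0, 0]] with rank 0, so corank 2. A Groebner basis of the Jacobian ideal J(g) in C{s,t} is {s^3, s*t^2, 3*s^2 + t^3}; counting standard monomials gives mu = 7. Corank 2; j^3 = s^3 is a perfect cube, so E-series; the 4-jet and mu = 7 give E_7. Both have type E_7, hence right-equivalent.

Yes.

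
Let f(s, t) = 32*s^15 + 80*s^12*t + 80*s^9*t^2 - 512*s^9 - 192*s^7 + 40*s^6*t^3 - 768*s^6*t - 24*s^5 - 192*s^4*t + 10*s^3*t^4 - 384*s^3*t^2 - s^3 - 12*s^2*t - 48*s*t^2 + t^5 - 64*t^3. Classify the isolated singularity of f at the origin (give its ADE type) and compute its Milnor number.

The Hessian of f at 0 is [[0, 0], [0, 0]] with rank 0, so corank 2. A Groebner basis of the Jacobian ideal J(f) in C{s,t} is {-s^2/1024 + s*t^3 - s*t/128 - t^2/64, t^4, s^3 - 48*s*t^2 - 128*t^3, s^2*t + 8*s*t^2 + 16*t^3}; counting standard monomials gives mu = 8. Corank 2; j^3 = -(s + 4*t)^3 is a perfect cube, so E-series; the 5-jet and mu = 8 give E_8.

Type E8, Milnor number mu = 8.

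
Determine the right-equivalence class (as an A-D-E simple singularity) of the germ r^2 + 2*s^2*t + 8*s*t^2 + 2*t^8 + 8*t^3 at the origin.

D_{9}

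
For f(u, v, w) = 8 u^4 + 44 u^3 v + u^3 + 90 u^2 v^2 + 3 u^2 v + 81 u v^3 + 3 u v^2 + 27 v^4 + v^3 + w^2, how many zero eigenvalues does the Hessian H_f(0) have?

2

Hessian at 0 has rank 1.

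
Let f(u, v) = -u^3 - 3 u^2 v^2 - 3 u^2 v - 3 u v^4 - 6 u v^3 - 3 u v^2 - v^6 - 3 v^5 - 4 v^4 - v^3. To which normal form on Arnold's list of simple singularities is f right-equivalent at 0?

The Hessian of f at 0 is [[0, 0], [0, 0]] with rank 0, so corank 2. A Groebner basis of the Jacobian ideal J(f) in C{u,v} is {u^3 + 3*u^2/2 + 3*u*v + 3*v^2/2, u^2*v - u^2 - 2*u*v - v^2, u^2/2 + u*v^2 + u*v + v^2/2, v^3}; counting standard monomials gives mu = 6. Corank 2; j^3 = -(u + v)^3 is a perfect cube, so E-series; the 4-jet and mu = 6 give E_6.

E6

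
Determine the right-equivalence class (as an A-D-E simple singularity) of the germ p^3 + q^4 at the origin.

The Hessian of f at 0 has rank 0. Corank 2; j^3 = p^3 is a perfect cube, so E-series; the 4-jet and mu = 6 give E_6.

E6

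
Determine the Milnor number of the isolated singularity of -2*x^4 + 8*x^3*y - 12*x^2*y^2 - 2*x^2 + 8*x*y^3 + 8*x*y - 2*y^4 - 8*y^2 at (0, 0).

3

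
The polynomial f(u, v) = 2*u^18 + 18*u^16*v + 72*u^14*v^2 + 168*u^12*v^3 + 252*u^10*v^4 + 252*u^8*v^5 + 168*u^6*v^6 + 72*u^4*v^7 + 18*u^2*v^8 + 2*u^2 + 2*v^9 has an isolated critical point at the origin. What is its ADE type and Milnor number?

Type A_8, Milnor number mu = 8.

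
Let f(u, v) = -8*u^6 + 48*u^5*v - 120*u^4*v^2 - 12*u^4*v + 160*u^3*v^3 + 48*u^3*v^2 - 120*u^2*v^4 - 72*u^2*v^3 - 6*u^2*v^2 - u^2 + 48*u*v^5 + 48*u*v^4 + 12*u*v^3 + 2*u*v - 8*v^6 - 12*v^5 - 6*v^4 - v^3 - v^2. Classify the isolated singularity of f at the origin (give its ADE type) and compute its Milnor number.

Type A_{2}, Milnor number mu = 2.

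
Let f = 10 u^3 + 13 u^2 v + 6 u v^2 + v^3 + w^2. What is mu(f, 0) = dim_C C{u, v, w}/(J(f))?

4

The Hessian of f at 0 has rank 1. Corank 2; j^3 = (2*u + v)*(5*u^2 + 4*u*v + v^2) splits into three distinct lines over C (the quadratic factor has nonzero discriminant), so D_4.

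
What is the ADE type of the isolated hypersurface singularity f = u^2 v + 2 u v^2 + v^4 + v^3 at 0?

D_5

The Hessian of f at 0 has rank 0. Corank 2; j^3 = v*(u + v)^2 has shape L^2 M (L != M), so D-series; mu = 5 gives D_5.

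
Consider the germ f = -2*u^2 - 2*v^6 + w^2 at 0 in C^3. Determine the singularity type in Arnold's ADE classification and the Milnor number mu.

Type A5, Milnor number mu = 5.

The Hessian of f at 0 has rank 2. Corank 1: A-series; mu = 5 gives A_5.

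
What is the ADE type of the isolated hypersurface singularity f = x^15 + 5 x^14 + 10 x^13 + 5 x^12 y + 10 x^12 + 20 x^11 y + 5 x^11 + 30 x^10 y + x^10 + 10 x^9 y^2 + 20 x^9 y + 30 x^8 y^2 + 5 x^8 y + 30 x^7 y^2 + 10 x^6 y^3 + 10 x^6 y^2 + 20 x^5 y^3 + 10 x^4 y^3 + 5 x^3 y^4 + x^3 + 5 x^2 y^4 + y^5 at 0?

E_8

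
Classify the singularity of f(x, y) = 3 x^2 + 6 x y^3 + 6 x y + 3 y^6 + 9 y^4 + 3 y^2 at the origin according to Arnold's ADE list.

A_3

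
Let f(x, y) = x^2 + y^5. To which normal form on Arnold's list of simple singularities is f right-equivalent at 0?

A_4

The Hessian of f at 0 is [[2, 0], [0, 0]] with rank 1, so corank 1. A Groebner basis of the Jacobian ideal J(f) in C{x,y} is {y^4, x}; counting standard monomials gives mu = 4. Corank 1: A-series; mu = 4 gives A_4.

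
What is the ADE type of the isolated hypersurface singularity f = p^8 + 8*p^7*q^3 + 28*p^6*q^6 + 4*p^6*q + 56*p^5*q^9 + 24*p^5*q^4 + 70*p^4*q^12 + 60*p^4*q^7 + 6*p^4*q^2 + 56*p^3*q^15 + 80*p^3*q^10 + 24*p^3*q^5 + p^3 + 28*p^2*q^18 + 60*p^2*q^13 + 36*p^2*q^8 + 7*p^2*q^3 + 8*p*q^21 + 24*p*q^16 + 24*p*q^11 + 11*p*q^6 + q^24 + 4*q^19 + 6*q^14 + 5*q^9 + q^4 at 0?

E_{6}

The Hessian of f at 0 has rank 0. Corank 2; j^3 = p^3 is a perfect cube, so E-series; the 4-jet and mu = 6 give E_6.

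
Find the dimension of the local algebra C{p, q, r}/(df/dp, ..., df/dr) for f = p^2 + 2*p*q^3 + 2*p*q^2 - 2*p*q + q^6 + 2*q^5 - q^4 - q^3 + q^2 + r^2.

The Hessian of f at 0 has rank 2. Corank 1: A-series; mu = 2 gives A_2.

2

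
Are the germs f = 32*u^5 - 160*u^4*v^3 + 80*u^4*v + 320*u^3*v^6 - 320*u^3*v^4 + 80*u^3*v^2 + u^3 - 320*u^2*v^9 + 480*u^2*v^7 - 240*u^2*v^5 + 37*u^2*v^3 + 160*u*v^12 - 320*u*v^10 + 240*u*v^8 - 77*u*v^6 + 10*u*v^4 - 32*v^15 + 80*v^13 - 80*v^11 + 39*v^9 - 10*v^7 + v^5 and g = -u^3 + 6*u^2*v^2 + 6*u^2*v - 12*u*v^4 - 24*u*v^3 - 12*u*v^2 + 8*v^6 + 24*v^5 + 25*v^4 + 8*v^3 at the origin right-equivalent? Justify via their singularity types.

No.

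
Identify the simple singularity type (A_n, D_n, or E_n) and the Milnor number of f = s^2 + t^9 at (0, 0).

The Hessian of f at 0 is [[2, 0], [0, 0]] with rank 1, so corank 1. A Groebner basis of the Jacobian ideal J(f) in C{s,t} is {t^8, s}; counting standard monomials gives mu = 8. Corank 1: A-series; mu = 8 gives A_8.

Type A_8, Milnor number mu = 8.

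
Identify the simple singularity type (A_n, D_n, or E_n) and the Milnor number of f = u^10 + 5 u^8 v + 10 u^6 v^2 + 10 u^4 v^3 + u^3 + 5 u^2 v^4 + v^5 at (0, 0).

Type E8, Milnor number mu = 8.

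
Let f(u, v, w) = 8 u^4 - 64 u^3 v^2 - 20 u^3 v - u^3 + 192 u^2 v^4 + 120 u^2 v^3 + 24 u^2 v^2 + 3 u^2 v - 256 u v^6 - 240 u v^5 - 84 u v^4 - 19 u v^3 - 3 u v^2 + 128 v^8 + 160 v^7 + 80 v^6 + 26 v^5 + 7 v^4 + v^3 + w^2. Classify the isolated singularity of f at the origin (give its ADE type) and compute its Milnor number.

The Hessian of f at 0 is [[0, 0, 0], [0, 0, 0], [0, 0, 2]] with rank 1, so corank 2. A Groebner basis of the Jacobian ideal J(f) in C{u,v,w} is {3*u^2/8 - 3*u*v/4 + v^4 - v^3/8 + 3*v^2/8, u^3 + 9*u^2/8 - 9*u*v/4 - 11*v^3/8 + 9*v^2/8, u^2*v + 5*u^2/8 - 5*u*v/4 - 29*v^3/24 + 5*v^2/8, u^2/4 + u*v^2 - u*v/2 - 13*v^3/12 + v^2/4, w}; counting standard monomials gives mu = 7. Corank 2; j^3 = -(u - v)^3 is a perfect cube, so E-series; the 4-jet and mu = 7 give E_7.

Type E7, Milnor number mu = 7.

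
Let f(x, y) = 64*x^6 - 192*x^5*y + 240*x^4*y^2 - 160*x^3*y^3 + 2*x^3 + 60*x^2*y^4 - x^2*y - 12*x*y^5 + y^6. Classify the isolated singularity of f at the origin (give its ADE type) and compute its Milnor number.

The Hessian of f at 0 has rank 0. Corank 2; j^3 = x^2*(2*x - y) has shape L^2 M (L != M), so D-series; mu = 7 gives D_7.

Type D_7, Milnor number mu = 7.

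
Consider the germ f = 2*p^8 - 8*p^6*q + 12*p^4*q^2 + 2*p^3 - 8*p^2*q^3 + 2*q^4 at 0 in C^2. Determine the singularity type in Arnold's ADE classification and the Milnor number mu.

The Hessian of f at 0 has rank 0. Corank 2; j^3 = 2*p^3 is a perfect cube, so E-series; the 4-jet and mu = 6 give E_6.

Type E_{6}, Milnor number mu = 6.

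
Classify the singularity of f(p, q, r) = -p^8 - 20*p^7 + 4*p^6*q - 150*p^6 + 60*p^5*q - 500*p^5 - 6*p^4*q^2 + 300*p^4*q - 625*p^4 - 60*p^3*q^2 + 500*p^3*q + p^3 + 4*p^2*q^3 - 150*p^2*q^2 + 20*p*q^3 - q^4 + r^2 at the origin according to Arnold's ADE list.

E_6

The Hessian of f at 0 is [[0, 0, 0], [0, 0, 0], [0, 0, 2]] with rank 1, so corank 2. A Groebner basis of the Jacobian ideal J(f) in C{p,q,r} is {q^4, p*q^2 - q^3/15, p^2, r}; counting standard monomials gives mu = 6. Corank 2; j^3 = p^3 is a perfect cube, so E-series; the 4-jet and mu = 6 give E_6.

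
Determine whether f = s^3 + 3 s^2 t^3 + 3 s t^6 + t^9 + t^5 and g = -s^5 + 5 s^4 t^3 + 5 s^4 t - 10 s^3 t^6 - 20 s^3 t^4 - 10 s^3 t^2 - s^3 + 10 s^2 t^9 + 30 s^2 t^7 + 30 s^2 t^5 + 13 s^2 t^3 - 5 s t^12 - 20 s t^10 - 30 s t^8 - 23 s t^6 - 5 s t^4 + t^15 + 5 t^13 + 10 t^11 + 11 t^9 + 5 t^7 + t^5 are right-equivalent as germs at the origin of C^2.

Yes.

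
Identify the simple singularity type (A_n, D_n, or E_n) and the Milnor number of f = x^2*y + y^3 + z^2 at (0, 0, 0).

Type D_4, Milnor number mu = 4.

The Hessian of f at 0 is [[0, 0, 0], [0, 0, 0], [0, 0, 2]] with rank 1, so corank 2. A Groebner basis of the Jacobian ideal J(f) in C{x,y,z} is {y^3, x^2 + 3*y^2, x*y, z}; counting standard monomials gives mu = 4. Corank 2; j^3 = y*(x^2 + y^2) splits into three distinct lines over C (the quadratic factor has nonzero discriminant), so D_4.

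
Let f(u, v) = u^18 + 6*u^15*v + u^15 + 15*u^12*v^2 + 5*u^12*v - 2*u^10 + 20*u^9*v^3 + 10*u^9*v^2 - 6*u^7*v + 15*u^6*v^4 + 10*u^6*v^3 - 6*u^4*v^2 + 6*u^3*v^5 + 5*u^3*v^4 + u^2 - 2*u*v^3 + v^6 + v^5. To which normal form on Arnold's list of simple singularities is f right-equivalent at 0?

A_{4}

The Hessian of f at 0 has rank 1. Corank 1: A-series; mu = 4 gives A_4.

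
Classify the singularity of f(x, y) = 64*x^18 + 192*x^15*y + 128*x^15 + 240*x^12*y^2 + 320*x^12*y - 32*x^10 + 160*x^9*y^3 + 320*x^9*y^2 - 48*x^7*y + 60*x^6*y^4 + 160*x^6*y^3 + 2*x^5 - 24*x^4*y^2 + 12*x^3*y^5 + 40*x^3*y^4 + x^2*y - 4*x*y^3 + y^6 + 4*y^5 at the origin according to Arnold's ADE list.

D_{7}

The Hessian of f at 0 is [[0, 0], [0, 0]] with rank 0, so corank 2. A Groebner basis of the Jacobian ideal J(f) in C{x,y} is {x^3, x^2*y + 2*x^2/3 - 4*x*y^2/3, -x*y/2 + y^3}; counting standard monomials gives mu = 7. Corank 2; j^3 = x^2*y has shape L^2 M (L != M), so D-series; mu = 7 gives D_7.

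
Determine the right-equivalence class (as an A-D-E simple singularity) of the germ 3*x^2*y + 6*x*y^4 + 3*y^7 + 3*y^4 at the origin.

D_5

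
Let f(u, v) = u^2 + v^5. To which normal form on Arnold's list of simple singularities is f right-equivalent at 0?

The Hessian of f at 0 has rank 1. Corank 1: A-series; mu = 4 gives A_4.

A_4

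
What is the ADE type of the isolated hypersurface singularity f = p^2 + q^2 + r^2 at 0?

A1

The Hessian of f at 0 is [[2, 0, 0], [0, 2, 0], [0, 0, 2]] with rank 3, so corank 0. A Groebner basis of the Jacobian ideal J(f) in C{p,q,r} is {p, q, r}; counting standard monomials gives mu = 1. Corank 0: nondegenerate Morse point, so A_1.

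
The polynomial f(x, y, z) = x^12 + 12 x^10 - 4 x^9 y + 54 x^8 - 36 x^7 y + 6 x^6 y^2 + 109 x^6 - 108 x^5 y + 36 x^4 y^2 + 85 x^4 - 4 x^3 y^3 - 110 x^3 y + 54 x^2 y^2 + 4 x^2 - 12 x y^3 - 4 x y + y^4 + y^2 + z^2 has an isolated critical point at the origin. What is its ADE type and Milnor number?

Type A3, Milnor number mu = 3.

The Hessian of f at 0 has rank 2. Corank 1: A-series; mu = 3 gives A_3.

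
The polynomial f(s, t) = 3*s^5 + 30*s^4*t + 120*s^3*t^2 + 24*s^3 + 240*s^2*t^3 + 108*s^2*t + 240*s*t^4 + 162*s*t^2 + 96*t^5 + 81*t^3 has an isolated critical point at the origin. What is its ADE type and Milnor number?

The Hessian of f at 0 has rank 0. Corank 2; j^3 = 3*(2*s + 3*t)^3 is a perfect cube, so E-series; the 5-jet and mu = 8 give E_8.

Type E8, Milnor number mu = 8.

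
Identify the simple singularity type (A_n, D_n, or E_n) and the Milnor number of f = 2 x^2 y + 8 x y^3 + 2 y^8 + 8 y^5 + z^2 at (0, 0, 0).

The Hessian of f at 0 is [[0, 0, 0], [0, 0, 0], [0, 0, 2]] with rank 1, so corank 2. A Groebner basis of the Jacobian ideal J(f) in C{x,y,z} is {x^4, x^3*y - x^2 - 2*x*y^2, x^3/2 + x^2*y^2, x*y/2 + y^3, z}; counting standard monomials gives mu = 9. Corank 2; j^3 = 2*x^2*y has shape L^2 M (L != M), so D-series; mu = 9 gives D_9.

Type D9, Milnor number mu = 9.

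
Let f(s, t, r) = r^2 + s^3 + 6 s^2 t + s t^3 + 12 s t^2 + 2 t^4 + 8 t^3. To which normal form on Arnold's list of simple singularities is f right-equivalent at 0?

The Hessian of f at 0 has rank 1. Corank 2; j^3 = (s + 2*t)^3 is a perfect cube, so E-series; the 4-jet and mu = 7 give E_7.

E_{7}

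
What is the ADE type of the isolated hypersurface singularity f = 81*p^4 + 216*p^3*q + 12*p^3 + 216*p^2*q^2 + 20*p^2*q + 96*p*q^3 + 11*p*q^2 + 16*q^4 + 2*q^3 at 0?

The Hessian of f at 0 is [[0, 0], [0, 0]] with rank 0, so corank 2. A Groebner basis of the Jacobian ideal J(f) in C{p,q} is {p*q^2 + 2*p*q/3 + q^2/3, -4*p*q/3 + q^3 - 2*q^2/3, p^2 + 7*p*q/6 + q^2/3}; counting standard monomials gives mu = 5. Corank 2; j^3 = (2*p + q)^2*(3*p + 2*q) has shape L^2 M (L != M), so D-series; mu = 5 gives D_5.

D5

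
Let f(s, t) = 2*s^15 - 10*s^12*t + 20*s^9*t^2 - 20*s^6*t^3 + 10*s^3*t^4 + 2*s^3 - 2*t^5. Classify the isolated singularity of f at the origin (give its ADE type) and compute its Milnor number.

Type E_8, Milnor number mu = 8.

The Hessian of f at 0 has rank 0. Corank 2; j^3 = 2*s^3 is a perfect cube, so E-series; the 5-jet and mu = 8 give E_8.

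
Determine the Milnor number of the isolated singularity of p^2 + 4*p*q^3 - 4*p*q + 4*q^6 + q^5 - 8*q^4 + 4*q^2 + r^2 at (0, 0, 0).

The Hessian of f at 0 has rank 2. Corank 1: A-series; mu = 4 gives A_4.

4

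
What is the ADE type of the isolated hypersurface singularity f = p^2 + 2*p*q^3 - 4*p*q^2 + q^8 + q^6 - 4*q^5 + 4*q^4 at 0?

A_{7}

The Hessian of f at 0 is [[2, 0], [0, 0]] with rank 1, so corank 1. A Groebner basis of the Jacobian ideal J(f) in C{p,q} is {p^3 - 8*p^2 + 32*p*q^2 + 32*p*q + 64*p - 128*q^2, p^2*q + 4*p^2 - 12*p*q^2 - 8*p*q - 16*p + 32*q^2, p + q^3 - 2*q^2}; counting standard monomials gives mu = 7. Corank 1: A-series; mu = 7 gives A_7.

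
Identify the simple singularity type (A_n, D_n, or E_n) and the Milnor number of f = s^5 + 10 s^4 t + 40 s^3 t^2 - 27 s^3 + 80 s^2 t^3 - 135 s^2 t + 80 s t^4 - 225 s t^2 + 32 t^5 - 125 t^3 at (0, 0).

Type E_{8}, Milnor number mu = 8.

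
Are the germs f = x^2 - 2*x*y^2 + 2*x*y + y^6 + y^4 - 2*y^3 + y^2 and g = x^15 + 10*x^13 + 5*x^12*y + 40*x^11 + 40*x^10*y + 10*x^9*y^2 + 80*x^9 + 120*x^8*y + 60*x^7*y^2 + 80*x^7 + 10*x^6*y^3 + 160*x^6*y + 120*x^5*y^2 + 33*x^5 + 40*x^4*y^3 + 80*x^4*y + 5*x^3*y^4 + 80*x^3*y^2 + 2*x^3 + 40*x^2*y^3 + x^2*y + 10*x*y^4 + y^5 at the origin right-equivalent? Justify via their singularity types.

No.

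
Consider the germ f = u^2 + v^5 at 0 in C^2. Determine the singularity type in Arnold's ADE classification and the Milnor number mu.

Type A_4, Milnor number mu = 4.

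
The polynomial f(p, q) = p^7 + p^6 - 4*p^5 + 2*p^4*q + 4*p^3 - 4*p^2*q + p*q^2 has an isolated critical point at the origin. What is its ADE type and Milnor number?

The Hessian of f at 0 has rank 0. Corank 2; j^3 = p*(2*p - q)^2 has shape L^2 M (L != M), so D-series; mu = 7 gives D_7.

Type D7, Milnor number mu = 7.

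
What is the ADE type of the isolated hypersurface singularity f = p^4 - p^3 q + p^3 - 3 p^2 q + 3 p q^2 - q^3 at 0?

The Hessian of f at 0 is [[0, 0], [0, 0]] with rank 0, so corank 2. A Groebner basis of the Jacobian ideal J(f) in C{p,q} is {3*p^2 - 6*p*q + q^4 + q^3 + 3*q^2, p^3 + 3*p^2 - 6*p*q + 3*q^2, p^2*q + 3*p^2 - 6*p*q + 3*q^2, 2*p^2 + p*q^2 - 4*p*q - q^3/3 + 2*q^2}; counting standard monomials gives mu = 7. Corank 2; j^3 = (p - q)^3 is a perfect cube, so E-series; the 4-jet and mu = 7 give E_7.

E_{7}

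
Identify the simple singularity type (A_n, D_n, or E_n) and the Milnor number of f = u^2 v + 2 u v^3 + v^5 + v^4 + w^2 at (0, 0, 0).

The Hessian of f at 0 has rank 1. Corank 2; j^3 = u^2*v has shape L^2 M (L != M), so D-series; mu = 5 gives D_5.

Type D_5, Milnor number mu = 5.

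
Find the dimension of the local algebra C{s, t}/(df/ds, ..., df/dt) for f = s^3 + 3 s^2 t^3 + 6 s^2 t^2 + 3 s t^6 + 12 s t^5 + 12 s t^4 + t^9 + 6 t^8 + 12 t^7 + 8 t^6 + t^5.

8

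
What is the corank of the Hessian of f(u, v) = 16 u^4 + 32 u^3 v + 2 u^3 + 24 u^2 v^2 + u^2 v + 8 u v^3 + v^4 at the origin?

2

The Hessian at 0 is [[0, 0], [0, 0]] of rank 0; hence corank 2.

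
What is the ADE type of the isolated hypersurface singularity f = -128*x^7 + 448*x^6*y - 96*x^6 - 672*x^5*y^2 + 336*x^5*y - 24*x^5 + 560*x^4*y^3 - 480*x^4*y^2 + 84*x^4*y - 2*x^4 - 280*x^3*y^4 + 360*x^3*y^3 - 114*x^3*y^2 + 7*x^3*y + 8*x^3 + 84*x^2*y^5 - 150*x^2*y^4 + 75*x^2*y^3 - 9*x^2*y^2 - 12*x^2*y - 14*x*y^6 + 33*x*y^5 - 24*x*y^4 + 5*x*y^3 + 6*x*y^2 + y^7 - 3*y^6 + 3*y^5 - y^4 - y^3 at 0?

E_7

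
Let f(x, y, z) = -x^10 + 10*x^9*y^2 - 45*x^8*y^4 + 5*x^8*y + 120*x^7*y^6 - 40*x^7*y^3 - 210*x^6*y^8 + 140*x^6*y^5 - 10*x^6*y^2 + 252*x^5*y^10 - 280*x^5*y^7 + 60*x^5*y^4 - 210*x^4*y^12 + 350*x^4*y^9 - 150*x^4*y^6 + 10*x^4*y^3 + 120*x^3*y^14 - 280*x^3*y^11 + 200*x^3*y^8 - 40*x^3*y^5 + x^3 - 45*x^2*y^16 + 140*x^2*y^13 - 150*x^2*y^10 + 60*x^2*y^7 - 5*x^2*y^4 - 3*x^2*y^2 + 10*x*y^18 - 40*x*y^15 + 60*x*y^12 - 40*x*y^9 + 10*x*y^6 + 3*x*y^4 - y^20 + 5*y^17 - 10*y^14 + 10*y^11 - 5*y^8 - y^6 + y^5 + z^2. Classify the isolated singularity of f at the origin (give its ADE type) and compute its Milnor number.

Type E_8, Milnor number mu = 8.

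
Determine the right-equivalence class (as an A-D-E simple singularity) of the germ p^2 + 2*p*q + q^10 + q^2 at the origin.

A9

The Hessian of f at 0 is [[2, 2], [2, 2]] with rank 1, so corank 1. A Groebner basis of the Jacobian ideal J(f) in C{p,q} is {q^9, p + q}; counting standard monomials gives mu = 9. Corank 1: A-series; mu = 9 gives A_9.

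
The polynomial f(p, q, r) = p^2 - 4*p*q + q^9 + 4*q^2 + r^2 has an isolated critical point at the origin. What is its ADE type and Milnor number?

Type A8, Milnor number mu = 8.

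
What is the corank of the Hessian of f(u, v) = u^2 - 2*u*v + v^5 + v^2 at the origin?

1

Hessian at 0 has rank 1.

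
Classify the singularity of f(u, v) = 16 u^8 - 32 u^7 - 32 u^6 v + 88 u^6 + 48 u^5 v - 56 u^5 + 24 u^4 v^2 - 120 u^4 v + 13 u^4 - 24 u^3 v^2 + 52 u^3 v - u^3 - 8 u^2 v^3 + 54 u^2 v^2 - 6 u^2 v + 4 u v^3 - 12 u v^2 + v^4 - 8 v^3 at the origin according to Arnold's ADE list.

E_6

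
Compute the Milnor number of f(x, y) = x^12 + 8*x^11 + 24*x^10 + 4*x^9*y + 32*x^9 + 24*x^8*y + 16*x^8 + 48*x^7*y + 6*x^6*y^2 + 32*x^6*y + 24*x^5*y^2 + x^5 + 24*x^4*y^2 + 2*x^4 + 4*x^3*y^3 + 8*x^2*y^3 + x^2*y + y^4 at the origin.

The Hessian of f at 0 has rank 0. Corank 2; j^3 = x^2*y has shape L^2 M (L != M), so D-series; mu = 5 gives D_5.

5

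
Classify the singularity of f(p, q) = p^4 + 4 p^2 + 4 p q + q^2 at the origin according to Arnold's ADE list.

The Hessian of f at 0 has rank 1. Corank 1: A-series; mu = 3 gives A_3.

A_3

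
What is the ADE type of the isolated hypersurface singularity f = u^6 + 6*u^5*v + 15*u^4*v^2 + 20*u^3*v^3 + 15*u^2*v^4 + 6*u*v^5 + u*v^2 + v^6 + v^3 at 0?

The Hessian of f at 0 has rank 0. Corank 2; j^3 = v^2*(u + v) has shape L^2 M (L != M), so D-series; mu = 7 gives D_7.

D_7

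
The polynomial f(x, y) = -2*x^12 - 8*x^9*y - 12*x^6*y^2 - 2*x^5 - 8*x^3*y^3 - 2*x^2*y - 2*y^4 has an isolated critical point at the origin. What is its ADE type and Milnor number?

Type D5, Milnor number mu = 5.

The Hessian of f at 0 is [[0, 0], [0, 0]] with rank 0, so corank 2. A Groebner basis of the Jacobian ideal J(f) in C{x,y} is {x^3, x^2/4 + y^3, x*y}; counting standard monomials gives mu = 5. Corank 2; j^3 = -2*x^2*y has shape L^2 M (L != M), so D-series; mu = 5 gives D_5.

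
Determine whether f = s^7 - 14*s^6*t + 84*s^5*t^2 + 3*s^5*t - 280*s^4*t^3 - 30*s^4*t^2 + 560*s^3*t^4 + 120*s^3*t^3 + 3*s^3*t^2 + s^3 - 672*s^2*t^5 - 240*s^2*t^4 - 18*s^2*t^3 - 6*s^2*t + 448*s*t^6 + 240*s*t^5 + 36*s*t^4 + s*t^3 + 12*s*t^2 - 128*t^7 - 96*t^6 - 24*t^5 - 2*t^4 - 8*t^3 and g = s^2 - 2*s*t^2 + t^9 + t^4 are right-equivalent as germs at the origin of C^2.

The Hessian of f at 0 is [[0, 0], [0, 0]] with rank 0, so corank 2. A Groebner basis of the Jacobian ideal J(f) in C{s,t} is {s^3 - 6*s^2*t - 48*s^2 + 192*s*t - 192*t^2, 6*s^2 + s*t^2 - 24*s*t + 24*t^2, 3*s^2 - 12*s*t + t^3 + 12*t^2}; counting standard monomials gives mu = 7. Corank 2; j^3 = (s - 2*t)^3 is a perfect cube, so E-series; the 4-jet and mu = 7 give E_7. The Hessian of g at 0 is [[2, 0], [0, 0]] with rank 1, so corank 1. A Groebner basis of the Jacobian ideal J(g) in C{s,t} is {s^4, -s + t^2}; counting standard monomials gives mu = 8. Corank 1: A-series; mu = 8 gives A_8. f is E_7 but g is A_8, hence not right-equivalent.

No.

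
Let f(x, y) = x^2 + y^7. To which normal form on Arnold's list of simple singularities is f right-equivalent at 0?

The Hessian of f at 0 is [[2, 0], [0, 0]] with rank 1, so corank 1. A Groebner basis of the Jacobian ideal J(f) in C{x,y} is {y^6, x}; counting standard monomials gives mu = 6. Corank 1: A-series; mu = 6 gives A_6.

A_6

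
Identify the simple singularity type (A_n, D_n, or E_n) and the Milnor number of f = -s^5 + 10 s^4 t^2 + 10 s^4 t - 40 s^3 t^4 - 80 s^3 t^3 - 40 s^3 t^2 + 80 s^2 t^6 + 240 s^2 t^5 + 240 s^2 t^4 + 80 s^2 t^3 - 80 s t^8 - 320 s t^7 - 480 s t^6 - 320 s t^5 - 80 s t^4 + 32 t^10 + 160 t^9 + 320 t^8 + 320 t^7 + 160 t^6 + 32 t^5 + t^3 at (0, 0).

The Hessian of f at 0 has rank 0. Corank 2; j^3 = t^3 is a perfect cube, so E-series; the 5-jet and mu = 8 give E_8.

Type E8, Milnor number mu = 8.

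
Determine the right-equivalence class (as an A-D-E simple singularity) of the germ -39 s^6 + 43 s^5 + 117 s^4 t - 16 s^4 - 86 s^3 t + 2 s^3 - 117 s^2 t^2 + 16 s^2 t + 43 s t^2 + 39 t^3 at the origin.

D4

The Hessian of f at 0 is [[0, 0], [0, 0]] with rank 0, so corank 2. A Groebner basis of the Jacobian ideal J(f) in C{s,t} is {t^3, s^2 - 23*t^2/2, s*t + 7*t^2/2}; counting standard monomials gives mu = 4. Corank 2; j^3 = (s + 3*t)*(2*s^2 + 10*s*t + 13*t^2) splits into three distinct lines over C (the quadratic factor has nonzero discriminant), so D_4.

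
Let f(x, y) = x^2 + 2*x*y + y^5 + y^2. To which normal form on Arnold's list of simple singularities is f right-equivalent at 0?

The Hessian of f at 0 has rank 1. Corank 1: A-series; mu = 4 gives A_4.

A_{4}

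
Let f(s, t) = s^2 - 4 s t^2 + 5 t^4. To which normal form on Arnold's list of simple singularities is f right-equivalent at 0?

The Hessian of f at 0 has rank 1. Corank 1: A-series; mu = 3 gives A_3.

A3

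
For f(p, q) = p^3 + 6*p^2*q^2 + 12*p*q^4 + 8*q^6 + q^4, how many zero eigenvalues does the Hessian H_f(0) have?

Hessian at 0 has rank 0.

2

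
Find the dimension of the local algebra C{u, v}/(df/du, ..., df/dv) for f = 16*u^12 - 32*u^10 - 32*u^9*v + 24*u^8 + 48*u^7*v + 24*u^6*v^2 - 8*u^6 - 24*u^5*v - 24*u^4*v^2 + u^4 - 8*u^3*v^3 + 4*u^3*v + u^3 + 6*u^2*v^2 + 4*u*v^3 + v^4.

6

The Hessian of f at 0 is [[0, 0], [0, 0]] with rank 0, so corank 2. A Groebner basis of the Jacobian ideal J(f) in C{u,v} is {v^4, u*v^2 + v^3/3, u^2}; counting standard monomials gives mu = 6. Corank 2; j^3 = u^3 is a perfect cube, so E-series; the 4-jet and mu = 6 give E_6.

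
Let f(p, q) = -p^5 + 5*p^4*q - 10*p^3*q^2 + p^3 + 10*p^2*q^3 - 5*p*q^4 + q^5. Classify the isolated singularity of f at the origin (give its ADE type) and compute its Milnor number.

Type E_8, Milnor number mu = 8.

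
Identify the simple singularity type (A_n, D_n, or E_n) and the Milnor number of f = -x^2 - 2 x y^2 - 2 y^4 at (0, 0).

Type A_{3}, Milnor number mu = 3.

The Hessian of f at 0 has rank 1. Corank 1: A-series; mu = 3 gives A_3.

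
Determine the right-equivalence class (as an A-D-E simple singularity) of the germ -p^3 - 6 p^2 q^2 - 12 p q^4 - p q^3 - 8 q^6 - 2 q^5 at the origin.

E7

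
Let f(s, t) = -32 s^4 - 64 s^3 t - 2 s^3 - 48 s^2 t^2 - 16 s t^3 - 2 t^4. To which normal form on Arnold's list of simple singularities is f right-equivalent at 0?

E_{6}

The Hessian of f at 0 has rank 0. Corank 2; j^3 = -2*s^3 is a perfect cube, so E-series; the 4-jet and mu = 6 give E_6.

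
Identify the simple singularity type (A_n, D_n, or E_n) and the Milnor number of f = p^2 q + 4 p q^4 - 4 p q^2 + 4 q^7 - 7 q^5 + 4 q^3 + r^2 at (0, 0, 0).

The Hessian of f at 0 has rank 1. Corank 2; j^3 = q*(p - 2*q)^2 has shape L^2 M (L != M), so D-series; mu = 6 gives D_6.

Type D6, Milnor number mu = 6.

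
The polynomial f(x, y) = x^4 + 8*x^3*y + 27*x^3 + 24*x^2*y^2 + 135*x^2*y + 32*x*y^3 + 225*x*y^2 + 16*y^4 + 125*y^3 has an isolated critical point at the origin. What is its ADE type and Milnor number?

Type E_{6}, Milnor number mu = 6.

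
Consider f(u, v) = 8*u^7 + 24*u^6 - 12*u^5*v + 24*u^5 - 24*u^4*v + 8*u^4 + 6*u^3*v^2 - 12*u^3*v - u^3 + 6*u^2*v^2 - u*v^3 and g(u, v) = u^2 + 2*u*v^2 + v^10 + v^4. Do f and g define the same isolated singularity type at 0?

No.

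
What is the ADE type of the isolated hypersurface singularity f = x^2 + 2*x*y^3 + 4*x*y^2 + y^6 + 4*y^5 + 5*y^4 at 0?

A_3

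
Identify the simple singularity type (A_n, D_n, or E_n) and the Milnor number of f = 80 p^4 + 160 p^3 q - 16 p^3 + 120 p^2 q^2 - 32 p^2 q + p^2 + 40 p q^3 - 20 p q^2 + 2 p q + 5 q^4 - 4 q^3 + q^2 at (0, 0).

Type A_3, Milnor number mu = 3.

The Hessian of f at 0 has rank 1. Corank 1: A-series; mu = 3 gives A_3.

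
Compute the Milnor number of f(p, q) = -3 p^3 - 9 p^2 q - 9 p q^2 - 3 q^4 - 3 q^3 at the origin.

The Hessian of f at 0 has rank 0. Corank 2; j^3 = -3*(p + q)^3 is a perfect cube, so E-series; the 4-jet and mu = 6 give E_6.

6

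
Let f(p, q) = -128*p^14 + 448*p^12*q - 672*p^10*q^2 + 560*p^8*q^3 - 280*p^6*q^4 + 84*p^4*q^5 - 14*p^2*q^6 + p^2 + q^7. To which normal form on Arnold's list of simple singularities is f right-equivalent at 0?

A6

The Hessian of f at 0 is [[2, 0], [0, 0]] with rank 1, so corank 1. A Groebner basis of the Jacobian ideal J(f) in C{p,q} is {q^6, p}; counting standard monomials gives mu = 6. Corank 1: A-series; mu = 6 gives A_6.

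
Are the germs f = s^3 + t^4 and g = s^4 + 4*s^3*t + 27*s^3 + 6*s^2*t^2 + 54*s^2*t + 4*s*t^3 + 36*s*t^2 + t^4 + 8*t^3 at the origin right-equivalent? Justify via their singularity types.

Yes.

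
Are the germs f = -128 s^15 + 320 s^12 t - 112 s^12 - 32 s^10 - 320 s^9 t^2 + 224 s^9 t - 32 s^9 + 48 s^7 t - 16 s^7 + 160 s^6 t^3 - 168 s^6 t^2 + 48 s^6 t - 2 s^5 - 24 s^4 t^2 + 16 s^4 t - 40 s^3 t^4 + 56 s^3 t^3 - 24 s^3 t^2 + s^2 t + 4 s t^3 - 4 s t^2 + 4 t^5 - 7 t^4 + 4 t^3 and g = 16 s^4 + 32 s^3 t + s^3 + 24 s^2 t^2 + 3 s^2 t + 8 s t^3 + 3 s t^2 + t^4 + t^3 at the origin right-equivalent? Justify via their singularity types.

The Hessian of f at 0 is [[0, 0], [0, 0]] with rank 0, so corank 2. A Groebner basis of the Jacobian ideal J(f) in C{s,t} is {s*t^2 + s*t - 2*t^2, s*t/2 + t^3 - t^2, s^2 - 6*s*t + 8*t^2}; counting standard monomials gives mu = 5. Corank 2; j^3 = t*(s - 2*t)^2 has shape L^2 M (L != M), so D-series; mu = 5 gives D_5. The Hessian of g at 0 is [[0, 0], [0, 0]] with rank 0, so corank 2. A Groebner basis of the Jacobian ideal J(g) in C{s,t} is {t^4, s*t^2 + 5*t^3/6, s^2 + 2*s*t + t^2}; counting standard monomials gives mu = 6. Corank 2; j^3 = (s + t)^3 is a perfect cube, so E-series; the 4-jet and mu = 6 give E_6. f is D_5 but g is E_6, hence not right-equivalent.

No.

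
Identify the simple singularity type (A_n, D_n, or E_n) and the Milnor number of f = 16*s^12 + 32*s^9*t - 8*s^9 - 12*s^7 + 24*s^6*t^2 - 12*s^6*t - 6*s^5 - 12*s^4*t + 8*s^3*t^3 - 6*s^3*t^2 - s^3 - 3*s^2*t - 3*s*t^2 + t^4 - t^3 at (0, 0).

Type E_6, Milnor number mu = 6.

The Hessian of f at 0 has rank 0. Corank 2; j^3 = -(s + t)^3 is a perfect cube, so E-series; the 4-jet and mu = 6 give E_6.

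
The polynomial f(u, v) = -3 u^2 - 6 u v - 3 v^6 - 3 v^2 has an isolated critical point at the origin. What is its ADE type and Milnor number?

The Hessian of f at 0 has rank 1. Corank 1: A-series; mu = 5 gives A_5.

Type A_{5}, Milnor number mu = 5.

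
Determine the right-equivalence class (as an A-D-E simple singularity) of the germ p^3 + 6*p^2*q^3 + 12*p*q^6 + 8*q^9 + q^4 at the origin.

E6

The Hessian of f at 0 is [[0, 0], [0, 0]] with rank 0, so corank 2. A Groebner basis of the Jacobian ideal J(f) in C{p,q} is {q^3, p^2}; counting standard monomials gives mu = 6. Corank 2; j^3 = p^3 is a perfect cube, so E-series; the 4-jet and mu = 6 give E_6.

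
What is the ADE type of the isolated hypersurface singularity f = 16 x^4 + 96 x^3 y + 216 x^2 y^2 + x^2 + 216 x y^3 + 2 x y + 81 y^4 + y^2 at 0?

A_{3}

The Hessian of f at 0 has rank 1. Corank 1: A-series; mu = 3 gives A_3.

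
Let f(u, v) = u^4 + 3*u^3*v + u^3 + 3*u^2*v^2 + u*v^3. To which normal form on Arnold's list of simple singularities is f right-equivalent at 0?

E_{7}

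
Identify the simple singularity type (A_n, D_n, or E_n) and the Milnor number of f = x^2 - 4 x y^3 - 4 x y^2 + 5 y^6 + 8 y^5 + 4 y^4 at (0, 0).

Type A_{5}, Milnor number mu = 5.

The Hessian of f at 0 has rank 1. Corank 1: A-series; mu = 5 gives A_5.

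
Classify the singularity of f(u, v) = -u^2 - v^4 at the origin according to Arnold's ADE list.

A3

The Hessian of f at 0 has rank 1. Corank 1: A-series; mu = 3 gives A_3.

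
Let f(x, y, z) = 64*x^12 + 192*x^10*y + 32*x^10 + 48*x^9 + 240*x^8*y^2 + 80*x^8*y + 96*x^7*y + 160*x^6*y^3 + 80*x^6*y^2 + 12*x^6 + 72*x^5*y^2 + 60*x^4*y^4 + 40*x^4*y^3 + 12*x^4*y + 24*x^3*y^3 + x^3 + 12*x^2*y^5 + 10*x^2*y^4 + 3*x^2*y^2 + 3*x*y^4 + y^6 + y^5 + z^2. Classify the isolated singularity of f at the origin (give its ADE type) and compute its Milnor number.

The Hessian of f at 0 is [[0, 0, 0], [0, 0, 0], [0, 0, 2]] with rank 1, so corank 2. A Groebner basis of the Jacobian ideal J(f) in C{x,y,z} is {y^4, x^3, x^2/2 + x*y^2, z}; counting standard monomials gives mu = 8. Corank 2; j^3 = x^3 is a perfect cube, so E-series; the 5-jet and mu = 8 give E_8.

Type E_8, Milnor number mu = 8.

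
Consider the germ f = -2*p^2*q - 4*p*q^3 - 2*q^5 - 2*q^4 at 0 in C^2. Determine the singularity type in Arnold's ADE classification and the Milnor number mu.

The Hessian of f at 0 has rank 0. Corank 2; j^3 = -2*p^2*q has shape L^2 M (L != M), so D-series; mu = 5 gives D_5.

Type D5, Milnor number mu = 5.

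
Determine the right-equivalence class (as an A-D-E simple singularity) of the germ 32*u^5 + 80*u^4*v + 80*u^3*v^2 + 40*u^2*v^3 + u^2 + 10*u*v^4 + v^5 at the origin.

The Hessian of f at 0 has rank 1. Corank 1: A-series; mu = 4 gives A_4.

A4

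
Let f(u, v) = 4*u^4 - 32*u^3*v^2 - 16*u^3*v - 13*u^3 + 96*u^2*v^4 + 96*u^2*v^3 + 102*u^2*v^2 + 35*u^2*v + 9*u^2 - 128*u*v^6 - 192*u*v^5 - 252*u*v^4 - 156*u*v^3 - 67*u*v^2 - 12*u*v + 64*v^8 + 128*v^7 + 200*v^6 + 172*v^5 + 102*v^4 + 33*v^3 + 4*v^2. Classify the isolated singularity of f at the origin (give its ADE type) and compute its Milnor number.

Type A_{2}, Milnor number mu = 2.

The Hessian of f at 0 has rank 1. Corank 1: A-series; mu = 2 gives A_2.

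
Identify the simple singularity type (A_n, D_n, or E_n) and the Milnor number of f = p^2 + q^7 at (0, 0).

Type A6, Milnor number mu = 6.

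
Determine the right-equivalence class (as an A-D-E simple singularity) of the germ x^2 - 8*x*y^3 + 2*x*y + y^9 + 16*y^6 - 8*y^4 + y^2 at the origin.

A_8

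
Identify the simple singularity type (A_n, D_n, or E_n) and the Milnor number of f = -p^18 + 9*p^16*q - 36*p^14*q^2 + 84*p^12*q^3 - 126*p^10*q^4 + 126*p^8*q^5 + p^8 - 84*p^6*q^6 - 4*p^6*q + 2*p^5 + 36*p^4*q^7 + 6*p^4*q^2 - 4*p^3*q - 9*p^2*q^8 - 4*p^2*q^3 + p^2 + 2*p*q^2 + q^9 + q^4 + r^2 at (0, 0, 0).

The Hessian of f at 0 is [[2, 0, 0], [0, 0, 0], [0, 0, 2]] with rank 2, so corank 1. A Groebner basis of the Jacobian ideal J(f) in C{p,q,r} is {p*q^3 + p/2 + q^2/2, p^2 + 2*p*q^2 + q^4, p^3 + p*q/2 + q^3/2, p^2*q - p/2 - q^2/2, r}; counting standard monomials gives mu = 8. Corank 1: A-series; mu = 8 gives A_8.

Type A_{8}, Milnor number mu = 8.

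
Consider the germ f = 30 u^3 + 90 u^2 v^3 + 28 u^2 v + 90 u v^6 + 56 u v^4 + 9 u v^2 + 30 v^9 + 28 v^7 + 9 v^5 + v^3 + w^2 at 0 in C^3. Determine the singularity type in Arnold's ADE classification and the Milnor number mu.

The Hessian of f at 0 is [[0, 0, 0], [0, 0, 0], [0, 0, 2]] with rank 1, so corank 2. A Groebner basis of the Jacobian ideal J(f) in C{u,v,w} is {v^3, u^2 - 3*v^2/26, u*v + 9*v^2/26, w}; counting standard monomials gives mu = 4. Corank 2; j^3 = (3*u + v)*(10*u^2 + 6*u*v + v^2) splits into three distinct lines over C (the quadratic factor has nonzero discriminant), so D_4.

Type D4, Milnor number mu = 4.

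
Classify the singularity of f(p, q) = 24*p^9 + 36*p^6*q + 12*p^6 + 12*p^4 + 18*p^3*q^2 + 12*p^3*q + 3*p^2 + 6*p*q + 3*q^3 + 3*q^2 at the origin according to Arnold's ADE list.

The Hessian of f at 0 has rank 1. Corank 1: A-series; mu = 2 gives A_2.

A_{2}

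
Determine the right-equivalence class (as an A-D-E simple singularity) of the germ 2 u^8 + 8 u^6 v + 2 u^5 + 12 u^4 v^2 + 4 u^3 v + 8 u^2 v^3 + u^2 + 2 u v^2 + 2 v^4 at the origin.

The Hessian of f at 0 has rank 1. Corank 1: A-series; mu = 3 gives A_3.

A_{3}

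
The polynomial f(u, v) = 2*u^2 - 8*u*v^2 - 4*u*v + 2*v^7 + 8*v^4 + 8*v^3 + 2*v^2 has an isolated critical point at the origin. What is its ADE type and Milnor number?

Type A6, Milnor number mu = 6.

The Hessian of f at 0 has rank 1. Corank 1: A-series; mu = 6 gives A_6.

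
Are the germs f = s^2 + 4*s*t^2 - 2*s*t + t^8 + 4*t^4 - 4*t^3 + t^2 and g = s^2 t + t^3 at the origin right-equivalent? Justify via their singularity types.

The Hessian of f at 0 has rank 1. Corank 1: A-series; mu = 7 gives A_7. The Hessian of g at 0 has rank 0. Corank 2; j^3 = t*(s^2 + t^2) splits into three distinct lines over C (the quadratic factor has nonzero discriminant), so D_4. f is A_7 but g is D_4, hence not right-equivalent.

No.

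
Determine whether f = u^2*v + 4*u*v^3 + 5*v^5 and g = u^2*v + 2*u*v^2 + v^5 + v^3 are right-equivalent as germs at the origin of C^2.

Yes.

The Hessian of f at 0 is [[0, 0], [0, 0]] with rank 0, so corank 2. A Groebner basis of the Jacobian ideal J(f) in C{u,v} is {u^3, u^2*v, -2*u^2 + u*v^2, u*v/2 + v^3}; counting standard monomials gives mu = 6. Corank 2; j^3 = u^2*v has shape L^2 M (L != M), so D-series; mu = 6 gives D_6. The Hessian of g at 0 is [[0, 0], [0, 0]] with rank 0, so corank 2. A Groebner basis of the Jacobian ideal J(g) in C{u,v} is {u^2/5 + v^4 - v^2/5, u^3 + v^3, u*v + v^2}; counting standard monomials gives mu = 6. Corank 2; j^3 = v*(u + v)^2 has shape L^2 M (L != M), so D-series; mu = 6 gives D_6. Both have type D_6, hence right-equivalent.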